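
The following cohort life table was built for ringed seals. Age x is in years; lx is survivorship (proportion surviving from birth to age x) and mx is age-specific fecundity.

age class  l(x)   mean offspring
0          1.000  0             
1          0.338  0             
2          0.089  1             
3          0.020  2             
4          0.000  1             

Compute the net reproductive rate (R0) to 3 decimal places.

0.129

lx·mx by age: 0, 0, 0.089, 0.04, 0
R0 = Σ lx·mx = 0.129 → 0.129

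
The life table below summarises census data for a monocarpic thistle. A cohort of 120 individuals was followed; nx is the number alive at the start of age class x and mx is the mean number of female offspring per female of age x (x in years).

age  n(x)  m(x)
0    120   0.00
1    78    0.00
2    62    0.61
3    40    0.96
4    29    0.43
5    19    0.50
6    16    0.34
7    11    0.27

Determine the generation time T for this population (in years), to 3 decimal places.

lx = nx/n0 = nx/120: 1, 0.65, 0.51667…, 0.33333…, 0.24167…, 0.15833…, 0.13333…, 0.09167…
lx·mx: 0, 0, 0.315167…, 0.32…, 0.103917…, 0.079167…, 0.045333…, 0.02475… → R0 = 0.888333…
x·lx·mx: 0, 0, 0.630333…, 0.96…, 0.415667…, 0.395833…, 0.272…, 0.17325… → Σ = 2.847083…
T = 2.847083… / 0.888333… = 3.204972… → 3.205

3.205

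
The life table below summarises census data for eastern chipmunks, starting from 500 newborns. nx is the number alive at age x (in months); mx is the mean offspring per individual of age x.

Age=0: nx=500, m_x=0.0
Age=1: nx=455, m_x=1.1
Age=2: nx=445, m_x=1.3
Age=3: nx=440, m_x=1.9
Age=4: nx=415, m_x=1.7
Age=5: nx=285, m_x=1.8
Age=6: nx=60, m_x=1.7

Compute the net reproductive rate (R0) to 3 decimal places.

6.471

lx = nx/n0 = nx/500: 1, 0.91, 0.89, 0.88, 0.83, 0.57, 0.12
lx·mx by age: 0, 1.001, 1.157, 1.672, 1.411, 1.026, 0.204
R0 = Σ lx·mx = 6.471 → 6.471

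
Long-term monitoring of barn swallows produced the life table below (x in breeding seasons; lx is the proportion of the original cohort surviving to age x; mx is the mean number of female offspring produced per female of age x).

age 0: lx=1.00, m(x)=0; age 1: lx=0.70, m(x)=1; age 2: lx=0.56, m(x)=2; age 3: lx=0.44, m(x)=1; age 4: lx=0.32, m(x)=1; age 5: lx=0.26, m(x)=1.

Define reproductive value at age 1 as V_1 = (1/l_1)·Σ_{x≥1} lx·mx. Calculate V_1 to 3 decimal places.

lx·mx for x ≥ 1: 0.7, 1.12, 0.44, 0.32, 0.26 → sum = 2.84
V_1 = 2.84 / l_1 = 2.84 / 0.7 = 4.057143… → 4.057

4.057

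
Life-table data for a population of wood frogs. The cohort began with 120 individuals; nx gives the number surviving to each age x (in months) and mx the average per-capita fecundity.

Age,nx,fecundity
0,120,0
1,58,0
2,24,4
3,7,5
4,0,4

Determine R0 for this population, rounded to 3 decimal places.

1.092

lx = nx/n0 = nx/120: 1, 0.48333…, 0.2, 0.05833…, 0
lx·mx by age: 0, 0, 0.8, 0.291667…, 0
R0 = Σ lx·mx = 1.091667… → 1.092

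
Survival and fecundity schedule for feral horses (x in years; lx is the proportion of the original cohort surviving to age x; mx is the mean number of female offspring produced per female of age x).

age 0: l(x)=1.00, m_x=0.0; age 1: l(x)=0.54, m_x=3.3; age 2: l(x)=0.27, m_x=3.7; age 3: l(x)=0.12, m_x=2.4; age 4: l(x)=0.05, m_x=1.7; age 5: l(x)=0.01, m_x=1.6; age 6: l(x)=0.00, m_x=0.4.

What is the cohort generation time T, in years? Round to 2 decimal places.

lx·mx: 0, 1.782, 0.999, 0.288, 0.085, 0.016, 0 → R0 = 3.17
x·lx·mx: 0, 1.782, 1.998, 0.864, 0.34, 0.08, 0 → Σ = 5.064
T = 5.064 / 3.17 = 1.597476… → 1.60

1.60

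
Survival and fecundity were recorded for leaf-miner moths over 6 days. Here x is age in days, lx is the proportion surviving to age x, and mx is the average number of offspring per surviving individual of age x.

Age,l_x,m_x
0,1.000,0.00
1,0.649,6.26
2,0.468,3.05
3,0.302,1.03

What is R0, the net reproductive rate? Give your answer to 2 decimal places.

5.80

lx·mx by age: 0, 4.06274, 1.4274, 0.31106
R0 = Σ lx·mx = 5.8012 → 5.80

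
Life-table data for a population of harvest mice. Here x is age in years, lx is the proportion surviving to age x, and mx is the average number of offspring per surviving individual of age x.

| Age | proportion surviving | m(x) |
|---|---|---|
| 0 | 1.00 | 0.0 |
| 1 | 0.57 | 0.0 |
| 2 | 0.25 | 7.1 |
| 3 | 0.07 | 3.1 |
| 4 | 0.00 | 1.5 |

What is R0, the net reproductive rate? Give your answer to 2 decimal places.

1.99

lx·mx by age: 0, 0, 1.775, 0.217, 0
R0 = Σ lx·mx = 1.992 → 1.99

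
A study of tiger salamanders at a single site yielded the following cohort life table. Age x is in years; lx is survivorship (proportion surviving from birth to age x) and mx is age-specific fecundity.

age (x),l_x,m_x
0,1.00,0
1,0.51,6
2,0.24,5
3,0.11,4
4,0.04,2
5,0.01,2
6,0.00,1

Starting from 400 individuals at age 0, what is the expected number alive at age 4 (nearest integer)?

16

Expected survivors = N0 · l_4 = 400 × 0.04 = 16 → 16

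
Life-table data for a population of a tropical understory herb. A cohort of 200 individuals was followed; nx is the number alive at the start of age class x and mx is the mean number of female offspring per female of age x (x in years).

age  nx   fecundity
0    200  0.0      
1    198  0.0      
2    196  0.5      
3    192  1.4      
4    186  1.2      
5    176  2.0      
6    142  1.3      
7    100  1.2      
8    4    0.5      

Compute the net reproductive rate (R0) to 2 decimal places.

lx = nx/n0 = nx/200: 1, 0.99, 0.98, 0.96, 0.93, 0.88, 0.71, 0.5, 0.02
lx·mx by age: 0, 0, 0.49, 1.344, 1.116, 1.76, 0.923, 0.6, 0.01
R0 = Σ lx·mx = 6.243 → 6.24

6.24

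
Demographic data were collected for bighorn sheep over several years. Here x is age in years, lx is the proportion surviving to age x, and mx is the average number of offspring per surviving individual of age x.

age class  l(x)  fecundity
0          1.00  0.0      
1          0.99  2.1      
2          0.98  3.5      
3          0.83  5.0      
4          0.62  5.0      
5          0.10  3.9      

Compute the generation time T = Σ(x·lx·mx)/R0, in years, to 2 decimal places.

lx·mx: 0, 2.079, 3.43, 4.15, 3.1, 0.39 → R0 = 13.149
x·lx·mx: 0, 2.079, 6.86, 12.45, 12.4, 1.95 → Σ = 35.739
T = 35.739 / 13.149 = 2.718001… → 2.72

2.72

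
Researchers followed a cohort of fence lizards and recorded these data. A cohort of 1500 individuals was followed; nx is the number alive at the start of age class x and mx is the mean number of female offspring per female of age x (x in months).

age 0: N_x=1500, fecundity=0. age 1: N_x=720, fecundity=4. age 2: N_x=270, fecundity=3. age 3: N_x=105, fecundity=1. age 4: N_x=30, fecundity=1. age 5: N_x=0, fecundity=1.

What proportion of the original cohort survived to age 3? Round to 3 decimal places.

0.070

l_3 = n_3/n_0 = 105/1500 = 0.07 → 0.070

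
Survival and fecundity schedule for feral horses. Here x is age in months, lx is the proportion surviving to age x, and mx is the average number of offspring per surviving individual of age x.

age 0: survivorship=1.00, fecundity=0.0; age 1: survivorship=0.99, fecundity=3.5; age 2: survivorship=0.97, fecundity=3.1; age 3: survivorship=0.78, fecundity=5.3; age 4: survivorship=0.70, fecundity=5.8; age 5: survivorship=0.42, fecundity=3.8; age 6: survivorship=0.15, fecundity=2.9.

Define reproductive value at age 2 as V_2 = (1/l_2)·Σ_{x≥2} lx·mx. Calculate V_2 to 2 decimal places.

lx·mx for x ≥ 2: 3.007, 4.134, 4.06, 1.596, 0.435 → sum = 13.232
V_2 = 13.232 / l_2 = 13.232 / 0.97 = 13.641237… → 13.64

13.64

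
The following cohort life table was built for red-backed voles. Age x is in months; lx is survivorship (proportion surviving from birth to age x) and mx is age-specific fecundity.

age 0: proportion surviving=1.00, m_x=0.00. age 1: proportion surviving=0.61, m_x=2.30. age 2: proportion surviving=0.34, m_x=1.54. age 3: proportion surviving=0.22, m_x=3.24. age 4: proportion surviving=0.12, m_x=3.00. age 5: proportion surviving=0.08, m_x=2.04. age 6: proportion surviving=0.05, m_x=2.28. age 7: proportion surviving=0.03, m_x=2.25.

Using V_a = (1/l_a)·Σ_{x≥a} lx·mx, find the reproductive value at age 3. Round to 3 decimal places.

lx·mx for x ≥ 3: 0.7128, 0.36, 0.1632, 0.114, 0.0675 → sum = 1.4175
V_3 = 1.4175 / l_3 = 1.4175 / 0.22 = 6.443182… → 6.443

6.443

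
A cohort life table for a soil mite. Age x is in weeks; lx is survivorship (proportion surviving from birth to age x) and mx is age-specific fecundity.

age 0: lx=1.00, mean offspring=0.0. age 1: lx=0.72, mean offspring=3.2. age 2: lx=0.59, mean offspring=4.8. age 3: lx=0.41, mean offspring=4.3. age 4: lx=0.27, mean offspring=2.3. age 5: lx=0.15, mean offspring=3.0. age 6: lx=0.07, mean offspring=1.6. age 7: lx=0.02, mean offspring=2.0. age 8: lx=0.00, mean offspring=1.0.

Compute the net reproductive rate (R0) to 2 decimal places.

8.12

lx·mx by age: 0, 2.304, 2.832, 1.763, 0.621, 0.45, 0.112, 0.04, 0
R0 = Σ lx·mx = 8.122 → 8.12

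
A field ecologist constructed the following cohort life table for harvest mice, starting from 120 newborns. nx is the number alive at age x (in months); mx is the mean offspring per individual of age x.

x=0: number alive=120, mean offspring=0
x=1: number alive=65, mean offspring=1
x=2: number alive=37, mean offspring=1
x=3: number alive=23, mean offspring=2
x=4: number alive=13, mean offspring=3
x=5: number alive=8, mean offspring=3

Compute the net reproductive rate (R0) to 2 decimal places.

lx = nx/n0 = nx/120: 1, 0.54167…, 0.30833…, 0.19167…, 0.10833…, 0.06667…
lx·mx by age: 0, 0.541667…, 0.308333…, 0.383333…, 0.325…, 0.2…
R0 = Σ lx·mx = 1.758333… → 1.76

1.76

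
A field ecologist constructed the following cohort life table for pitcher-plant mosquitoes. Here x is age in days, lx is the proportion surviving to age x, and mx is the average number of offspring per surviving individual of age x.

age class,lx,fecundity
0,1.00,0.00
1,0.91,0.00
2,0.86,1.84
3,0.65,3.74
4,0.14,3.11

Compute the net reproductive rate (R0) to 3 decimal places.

lx·mx by age: 0, 0, 1.5824, 2.431, 0.4354
R0 = Σ lx·mx = 4.4488 → 4.449

4.449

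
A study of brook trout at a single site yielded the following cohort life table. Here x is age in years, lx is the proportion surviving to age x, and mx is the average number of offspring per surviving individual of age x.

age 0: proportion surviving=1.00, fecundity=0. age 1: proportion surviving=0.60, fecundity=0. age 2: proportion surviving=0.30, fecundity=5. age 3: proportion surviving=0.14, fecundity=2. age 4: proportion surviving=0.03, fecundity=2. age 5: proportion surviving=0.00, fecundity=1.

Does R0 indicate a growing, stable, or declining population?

R0 = Σ lx·mx = 0 + 0 + 1.5 + 0.28 + 0.06 + 0 = 1.84
R0 > 1, so the population is growing.

growing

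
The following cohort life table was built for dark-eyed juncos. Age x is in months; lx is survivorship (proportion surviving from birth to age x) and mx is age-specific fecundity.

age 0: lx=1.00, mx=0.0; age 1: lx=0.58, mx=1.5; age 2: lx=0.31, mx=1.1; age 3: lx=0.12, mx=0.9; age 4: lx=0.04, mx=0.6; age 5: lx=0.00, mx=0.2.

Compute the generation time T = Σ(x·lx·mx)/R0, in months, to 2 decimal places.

1.47

lx·mx: 0, 0.87, 0.341, 0.108, 0.024, 0 → R0 = 1.343
x·lx·mx: 0, 0.87, 0.682, 0.324, 0.096, 0 → Σ = 1.972
T = 1.972 / 1.343 = 1.468354… → 1.47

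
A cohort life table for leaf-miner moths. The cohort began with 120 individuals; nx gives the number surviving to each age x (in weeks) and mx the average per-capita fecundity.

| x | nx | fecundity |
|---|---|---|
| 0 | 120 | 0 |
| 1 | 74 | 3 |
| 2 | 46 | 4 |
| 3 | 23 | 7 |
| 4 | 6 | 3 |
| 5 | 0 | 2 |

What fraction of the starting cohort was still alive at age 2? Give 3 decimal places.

0.383

l_2 = n_2/n_0 = 46/120 = 0.383333… → 0.383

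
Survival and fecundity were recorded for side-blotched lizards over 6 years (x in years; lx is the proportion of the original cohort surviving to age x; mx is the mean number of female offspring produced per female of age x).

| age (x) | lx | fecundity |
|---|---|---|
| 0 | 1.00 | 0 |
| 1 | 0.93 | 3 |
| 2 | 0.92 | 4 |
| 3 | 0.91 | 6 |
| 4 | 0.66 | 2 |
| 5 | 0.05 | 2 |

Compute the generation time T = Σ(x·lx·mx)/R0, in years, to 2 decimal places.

lx·mx: 0, 2.79, 3.68, 5.46, 1.32, 0.1 → R0 = 13.35
x·lx·mx: 0, 2.79, 7.36, 16.38, 5.28, 0.5 → Σ = 32.31
T = 32.31 / 13.35 = 2.420225… → 2.42

2.42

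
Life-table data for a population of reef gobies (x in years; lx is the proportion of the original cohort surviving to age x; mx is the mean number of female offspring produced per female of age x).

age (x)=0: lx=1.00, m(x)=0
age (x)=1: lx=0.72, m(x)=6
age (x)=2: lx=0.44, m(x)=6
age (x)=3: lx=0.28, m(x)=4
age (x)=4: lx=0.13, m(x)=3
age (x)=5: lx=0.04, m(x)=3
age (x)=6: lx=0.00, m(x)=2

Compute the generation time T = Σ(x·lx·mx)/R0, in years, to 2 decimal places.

1.76

lx·mx: 0, 4.32, 2.64, 1.12, 0.39, 0.12, 0 → R0 = 8.59
x·lx·mx: 0, 4.32, 5.28, 3.36, 1.56, 0.6, 0 → Σ = 15.12
T = 15.12 / 8.59 = 1.760186… → 1.76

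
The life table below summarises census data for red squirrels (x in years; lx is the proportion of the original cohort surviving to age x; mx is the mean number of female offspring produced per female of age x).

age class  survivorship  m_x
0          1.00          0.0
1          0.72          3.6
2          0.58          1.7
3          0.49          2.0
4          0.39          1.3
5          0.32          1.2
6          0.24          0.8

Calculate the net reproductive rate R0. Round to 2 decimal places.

lx·mx by age: 0, 2.592, 0.986, 0.98, 0.507, 0.384, 0.192
R0 = Σ lx·mx = 5.641 → 5.64

5.64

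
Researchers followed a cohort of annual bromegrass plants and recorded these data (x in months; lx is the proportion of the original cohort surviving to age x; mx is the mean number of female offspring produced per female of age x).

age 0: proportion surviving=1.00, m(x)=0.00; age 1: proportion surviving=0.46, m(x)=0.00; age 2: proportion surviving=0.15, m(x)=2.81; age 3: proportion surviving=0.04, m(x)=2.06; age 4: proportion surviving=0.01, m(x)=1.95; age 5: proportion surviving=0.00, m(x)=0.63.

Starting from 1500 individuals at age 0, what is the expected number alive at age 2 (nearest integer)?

225

Expected survivors = N0 · l_2 = 1500 × 0.15 = 225 → 225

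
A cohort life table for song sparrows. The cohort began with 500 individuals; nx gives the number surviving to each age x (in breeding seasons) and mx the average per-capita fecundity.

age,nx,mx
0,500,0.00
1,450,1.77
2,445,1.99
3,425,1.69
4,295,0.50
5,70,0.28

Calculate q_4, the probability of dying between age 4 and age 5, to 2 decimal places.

lx = nx/n0 = nx/500: 1, 0.9, 0.89, 0.85, 0.59, 0.14
q_4 = (l_4 − l_5) / l_4 = (0.59 − 0.14) / 0.59
     = 0.45 / 0.59 = 0.762712… → 0.76

0.76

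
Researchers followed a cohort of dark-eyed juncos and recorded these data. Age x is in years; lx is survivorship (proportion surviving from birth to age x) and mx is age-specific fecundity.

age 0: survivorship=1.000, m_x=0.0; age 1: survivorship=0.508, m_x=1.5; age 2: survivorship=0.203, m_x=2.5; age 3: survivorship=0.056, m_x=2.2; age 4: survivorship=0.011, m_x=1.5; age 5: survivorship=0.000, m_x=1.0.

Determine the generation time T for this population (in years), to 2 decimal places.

1.57

lx·mx: 0, 0.762, 0.5075, 0.1232, 0.0165, 0 → R0 = 1.4092
x·lx·mx: 0, 0.762, 1.015, 0.3696, 0.066, 0 → Σ = 2.2126
T = 2.2126 / 1.4092 = 1.570111… → 1.57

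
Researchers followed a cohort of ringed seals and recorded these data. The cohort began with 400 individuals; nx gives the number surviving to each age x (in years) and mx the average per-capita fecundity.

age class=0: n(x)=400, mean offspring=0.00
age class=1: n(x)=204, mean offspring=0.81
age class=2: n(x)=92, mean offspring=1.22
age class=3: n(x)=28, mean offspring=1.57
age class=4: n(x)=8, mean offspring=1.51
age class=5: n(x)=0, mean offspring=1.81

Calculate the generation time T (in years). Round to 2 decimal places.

lx = nx/n0 = nx/400: 1, 0.51, 0.23, 0.07, 0.02, 0
lx·mx: 0, 0.4131, 0.2806, 0.1099, 0.0302, 0 → R0 = 0.8338
x·lx·mx: 0, 0.4131, 0.5612, 0.3297, 0.1208, 0 → Σ = 1.4248
T = 1.4248 / 0.8338 = 1.708803… → 1.71

1.71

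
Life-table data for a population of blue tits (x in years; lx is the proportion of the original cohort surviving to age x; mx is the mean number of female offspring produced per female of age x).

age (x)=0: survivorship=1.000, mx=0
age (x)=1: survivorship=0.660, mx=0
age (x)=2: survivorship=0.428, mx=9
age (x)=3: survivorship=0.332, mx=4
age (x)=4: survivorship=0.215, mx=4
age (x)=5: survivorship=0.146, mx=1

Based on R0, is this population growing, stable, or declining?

R0 = Σ lx·mx = 0 + 0 + 3.852 + 1.328 + 0.86 + 0.146 = 6.186
R0 > 1, so the population is growing.

growing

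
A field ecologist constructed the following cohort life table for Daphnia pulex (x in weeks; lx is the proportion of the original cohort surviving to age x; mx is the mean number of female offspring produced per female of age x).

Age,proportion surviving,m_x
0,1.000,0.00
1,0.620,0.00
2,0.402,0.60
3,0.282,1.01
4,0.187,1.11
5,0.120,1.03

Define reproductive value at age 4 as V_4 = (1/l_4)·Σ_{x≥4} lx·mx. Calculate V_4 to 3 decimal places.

1.771

lx·mx for x ≥ 4: 0.20757, 0.1236 → sum = 0.33117
V_4 = 0.33117 / l_4 = 0.33117 / 0.187 = 1.770963… → 1.771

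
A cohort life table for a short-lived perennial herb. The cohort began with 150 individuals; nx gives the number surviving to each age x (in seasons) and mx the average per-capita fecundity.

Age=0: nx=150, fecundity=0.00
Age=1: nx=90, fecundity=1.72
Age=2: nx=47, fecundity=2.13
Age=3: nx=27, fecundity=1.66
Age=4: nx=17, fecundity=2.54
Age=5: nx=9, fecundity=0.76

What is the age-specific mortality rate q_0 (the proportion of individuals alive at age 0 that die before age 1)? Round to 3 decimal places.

0.400

lx = nx/n0 = nx/150: 1, 0.6, 0.31333…, 0.18, 0.11333…, 0.06
q_0 = (l_0 − l_1) / l_0 = (1 − 0.6) / 1
     = 0.4 / 1 = 0.4 → 0.400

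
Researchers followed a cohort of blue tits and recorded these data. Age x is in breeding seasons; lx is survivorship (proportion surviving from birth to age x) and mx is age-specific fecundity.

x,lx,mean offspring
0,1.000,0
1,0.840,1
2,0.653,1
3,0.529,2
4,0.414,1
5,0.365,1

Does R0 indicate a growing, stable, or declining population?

R0 = Σ lx·mx = 0 + 0.84 + 0.653 + 1.058 + 0.414 + 0.365 = 3.33
R0 > 1, so the population is growing.

growing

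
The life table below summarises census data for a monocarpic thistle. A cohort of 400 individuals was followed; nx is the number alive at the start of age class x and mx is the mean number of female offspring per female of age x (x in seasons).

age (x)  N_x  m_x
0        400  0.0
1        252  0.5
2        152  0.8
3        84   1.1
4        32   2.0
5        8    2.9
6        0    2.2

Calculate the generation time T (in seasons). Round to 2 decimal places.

lx = nx/n0 = nx/400: 1, 0.63, 0.38, 0.21, 0.08, 0.02, 0
lx·mx: 0, 0.315, 0.304, 0.231, 0.16, 0.058, 0 → R0 = 1.068
x·lx·mx: 0, 0.315, 0.608, 0.693, 0.64, 0.29, 0 → Σ = 2.546
T = 2.546 / 1.068 = 2.383895… → 2.38

2.38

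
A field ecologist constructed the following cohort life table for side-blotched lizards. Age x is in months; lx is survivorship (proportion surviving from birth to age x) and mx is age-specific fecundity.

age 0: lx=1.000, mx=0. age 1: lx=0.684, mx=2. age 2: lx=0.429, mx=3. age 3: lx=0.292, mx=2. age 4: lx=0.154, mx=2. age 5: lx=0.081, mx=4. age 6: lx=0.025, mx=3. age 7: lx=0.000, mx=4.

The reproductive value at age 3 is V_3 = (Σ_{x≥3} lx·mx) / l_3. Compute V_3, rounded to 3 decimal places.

lx·mx for x ≥ 3: 0.584, 0.308, 0.324, 0.075, 0 → sum = 1.291
V_3 = 1.291 / l_3 = 1.291 / 0.292 = 4.421233… → 4.421

4.421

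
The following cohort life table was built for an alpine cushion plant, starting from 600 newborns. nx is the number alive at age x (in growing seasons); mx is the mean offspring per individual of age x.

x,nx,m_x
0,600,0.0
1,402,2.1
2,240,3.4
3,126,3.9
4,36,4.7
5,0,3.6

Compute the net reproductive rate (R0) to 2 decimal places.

3.87

lx = nx/n0 = nx/600: 1, 0.67, 0.4, 0.21, 0.06, 0
lx·mx by age: 0, 1.407, 1.36, 0.819, 0.282, 0
R0 = Σ lx·mx = 3.868 → 3.87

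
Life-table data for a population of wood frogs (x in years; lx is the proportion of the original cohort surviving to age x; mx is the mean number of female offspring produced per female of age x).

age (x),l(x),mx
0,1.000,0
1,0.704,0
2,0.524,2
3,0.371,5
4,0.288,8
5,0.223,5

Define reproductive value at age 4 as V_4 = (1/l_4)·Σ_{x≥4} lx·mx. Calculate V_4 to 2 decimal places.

lx·mx for x ≥ 4: 2.304, 1.115 → sum = 3.419
V_4 = 3.419 / l_4 = 3.419 / 0.288 = 11.871528… → 11.87

11.87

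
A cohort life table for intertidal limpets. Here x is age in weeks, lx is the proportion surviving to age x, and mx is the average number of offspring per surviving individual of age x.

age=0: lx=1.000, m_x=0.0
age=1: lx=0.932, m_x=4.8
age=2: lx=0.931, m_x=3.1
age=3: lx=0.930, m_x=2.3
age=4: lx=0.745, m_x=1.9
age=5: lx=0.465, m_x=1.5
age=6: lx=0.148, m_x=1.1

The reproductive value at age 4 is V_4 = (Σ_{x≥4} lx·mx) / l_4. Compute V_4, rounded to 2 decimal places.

lx·mx for x ≥ 4: 1.4155, 0.6975, 0.1628 → sum = 2.2758
V_4 = 2.2758 / l_4 = 2.2758 / 0.745 = 3.054765… → 3.05

3.05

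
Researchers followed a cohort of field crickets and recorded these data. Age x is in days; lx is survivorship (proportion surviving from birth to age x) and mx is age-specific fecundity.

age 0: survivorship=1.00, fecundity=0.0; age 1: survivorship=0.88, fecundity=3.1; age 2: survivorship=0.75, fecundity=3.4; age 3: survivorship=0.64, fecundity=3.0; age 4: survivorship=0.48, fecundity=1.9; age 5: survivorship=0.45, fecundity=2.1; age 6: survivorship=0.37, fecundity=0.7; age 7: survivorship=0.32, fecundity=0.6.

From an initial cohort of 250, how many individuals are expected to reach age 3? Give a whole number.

160

Expected survivors = N0 · l_3 = 250 × 0.64 = 160 → 160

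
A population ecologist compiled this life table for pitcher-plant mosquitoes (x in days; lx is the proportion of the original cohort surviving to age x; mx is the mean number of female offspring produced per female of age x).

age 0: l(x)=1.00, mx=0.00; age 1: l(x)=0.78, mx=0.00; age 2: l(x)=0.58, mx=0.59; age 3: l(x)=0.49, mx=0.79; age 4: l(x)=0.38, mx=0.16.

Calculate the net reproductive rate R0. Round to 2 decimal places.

lx·mx by age: 0, 0, 0.3422, 0.3871, 0.0608
R0 = Σ lx·mx = 0.7901 → 0.79

0.79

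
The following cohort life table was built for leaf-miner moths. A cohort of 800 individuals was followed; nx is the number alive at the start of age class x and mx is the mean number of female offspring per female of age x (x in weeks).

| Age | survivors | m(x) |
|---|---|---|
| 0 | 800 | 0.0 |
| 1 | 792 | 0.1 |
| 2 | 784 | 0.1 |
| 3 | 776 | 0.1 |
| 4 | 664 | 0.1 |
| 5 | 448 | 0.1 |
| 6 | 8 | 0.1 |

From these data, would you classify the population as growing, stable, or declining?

lx = nx/n0 = nx/800: 1, 0.99, 0.98, 0.97, 0.83, 0.56, 0.01
R0 = Σ lx·mx = 0 + 0.099 + 0.098 + 0.097 + 0.083 + 0.056 + 0.001 = 0.434
R0 < 1, so the population is declining.

declining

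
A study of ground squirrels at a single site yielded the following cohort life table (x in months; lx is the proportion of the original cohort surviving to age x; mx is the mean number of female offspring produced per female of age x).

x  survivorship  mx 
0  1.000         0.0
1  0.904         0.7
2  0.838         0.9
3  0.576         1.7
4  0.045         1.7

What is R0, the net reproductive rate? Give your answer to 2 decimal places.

2.44

lx·mx by age: 0, 0.6328, 0.7542, 0.9792, 0.0765
R0 = Σ lx·mx = 2.4427 → 2.44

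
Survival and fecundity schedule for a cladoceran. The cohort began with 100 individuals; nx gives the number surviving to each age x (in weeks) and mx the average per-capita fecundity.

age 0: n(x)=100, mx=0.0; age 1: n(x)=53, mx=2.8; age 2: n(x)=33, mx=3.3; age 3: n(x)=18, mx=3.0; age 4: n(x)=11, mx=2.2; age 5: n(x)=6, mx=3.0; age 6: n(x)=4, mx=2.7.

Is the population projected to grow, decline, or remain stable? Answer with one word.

growing

lx = nx/n0 = nx/100: 1, 0.53, 0.33, 0.18, 0.11, 0.06, 0.04
R0 = Σ lx·mx = 0 + 1.484 + 1.089 + 0.54 + 0.242 + 0.18 + 0.108 = 3.643
R0 > 1, so the population is growing.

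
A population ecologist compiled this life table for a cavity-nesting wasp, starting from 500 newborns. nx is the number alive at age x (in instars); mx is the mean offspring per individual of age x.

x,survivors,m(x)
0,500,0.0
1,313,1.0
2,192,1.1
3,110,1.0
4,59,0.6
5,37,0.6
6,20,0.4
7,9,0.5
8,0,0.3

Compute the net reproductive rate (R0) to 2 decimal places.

lx = nx/n0 = nx/500: 1, 0.626, 0.384, 0.22, 0.118, 0.074, 0.04, 0.018, 0
lx·mx by age: 0, 0.626, 0.4224, 0.22, 0.0708, 0.0444, 0.016, 0.009, 0
R0 = Σ lx·mx = 1.4086 → 1.41

1.41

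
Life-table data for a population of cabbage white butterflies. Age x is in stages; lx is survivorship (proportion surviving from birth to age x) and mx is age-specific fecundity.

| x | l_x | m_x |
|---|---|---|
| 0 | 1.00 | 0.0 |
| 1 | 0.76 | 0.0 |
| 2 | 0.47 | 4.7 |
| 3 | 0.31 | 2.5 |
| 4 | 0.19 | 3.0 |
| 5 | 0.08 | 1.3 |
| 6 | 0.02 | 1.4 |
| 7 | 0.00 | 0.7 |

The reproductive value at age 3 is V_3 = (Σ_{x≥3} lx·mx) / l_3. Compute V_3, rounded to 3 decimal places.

4.765

lx·mx for x ≥ 3: 0.775, 0.57, 0.104, 0.028, 0 → sum = 1.477
V_3 = 1.477 / l_3 = 1.477 / 0.31 = 4.764516… → 4.765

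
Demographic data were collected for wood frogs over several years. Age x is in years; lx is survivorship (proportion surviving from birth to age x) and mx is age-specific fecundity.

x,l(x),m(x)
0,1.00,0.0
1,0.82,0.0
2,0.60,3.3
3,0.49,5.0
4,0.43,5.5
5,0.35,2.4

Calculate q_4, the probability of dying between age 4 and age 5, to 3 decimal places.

q_4 = (l_4 − l_5) / l_4 = (0.43 − 0.35) / 0.43
     = 0.08 / 0.43 = 0.186047… → 0.186

0.186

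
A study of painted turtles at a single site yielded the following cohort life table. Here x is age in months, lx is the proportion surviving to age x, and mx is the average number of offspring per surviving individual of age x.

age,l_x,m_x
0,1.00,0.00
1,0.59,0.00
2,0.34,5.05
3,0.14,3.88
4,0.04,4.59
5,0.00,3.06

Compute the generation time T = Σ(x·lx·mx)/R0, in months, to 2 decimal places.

lx·mx: 0, 0, 1.717, 0.5432, 0.1836, 0 → R0 = 2.4438
x·lx·mx: 0, 0, 3.434, 1.6296, 0.7344, 0 → Σ = 5.798
T = 5.798 / 2.4438 = 2.372535… → 2.37

2.37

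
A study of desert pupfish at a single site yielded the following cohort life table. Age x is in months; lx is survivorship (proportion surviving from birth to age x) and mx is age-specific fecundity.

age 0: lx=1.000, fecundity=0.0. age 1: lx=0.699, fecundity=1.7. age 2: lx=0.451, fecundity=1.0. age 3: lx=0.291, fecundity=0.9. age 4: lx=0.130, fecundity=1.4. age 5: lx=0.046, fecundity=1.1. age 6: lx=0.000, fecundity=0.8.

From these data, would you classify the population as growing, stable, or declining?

R0 = Σ lx·mx = 0 + 1.1883 + 0.451 + 0.2619 + 0.182 + 0.0506 + 0 = 2.1338
R0 > 1, so the population is growing.

growing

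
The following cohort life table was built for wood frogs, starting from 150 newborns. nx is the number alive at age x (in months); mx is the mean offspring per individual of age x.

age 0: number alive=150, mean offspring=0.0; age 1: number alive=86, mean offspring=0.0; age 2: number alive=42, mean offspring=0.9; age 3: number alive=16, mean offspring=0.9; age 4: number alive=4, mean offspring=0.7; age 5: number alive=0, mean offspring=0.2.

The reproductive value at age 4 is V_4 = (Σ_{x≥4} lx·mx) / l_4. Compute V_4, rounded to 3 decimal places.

0.700

lx = nx/n0 = nx/150: 1, 0.57333…, 0.28, 0.10667…, 0.02667…, 0
lx·mx for x ≥ 4: 0.018667…, 0 → sum = 0.018667…
V_4 = 0.018667… / l_4 = 0.018667… / 0.026667… = 0.7… → 0.700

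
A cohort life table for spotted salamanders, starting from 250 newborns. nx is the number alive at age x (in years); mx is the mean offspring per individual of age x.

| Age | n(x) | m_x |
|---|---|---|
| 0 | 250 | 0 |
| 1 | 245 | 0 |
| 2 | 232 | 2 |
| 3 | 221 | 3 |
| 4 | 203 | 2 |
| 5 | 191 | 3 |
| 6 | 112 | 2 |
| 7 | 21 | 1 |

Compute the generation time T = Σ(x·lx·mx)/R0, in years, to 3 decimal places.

lx = nx/n0 = nx/250: 1, 0.98, 0.928, 0.884, 0.812, 0.764, 0.448, 0.084
lx·mx: 0, 0, 1.856, 2.652, 1.624, 2.292, 0.896, 0.084 → R0 = 9.404
x·lx·mx: 0, 0, 3.712, 7.956, 6.496, 11.46, 5.376, 0.588 → Σ = 35.588
T = 35.588 / 9.404 = 3.784347… → 3.784

3.784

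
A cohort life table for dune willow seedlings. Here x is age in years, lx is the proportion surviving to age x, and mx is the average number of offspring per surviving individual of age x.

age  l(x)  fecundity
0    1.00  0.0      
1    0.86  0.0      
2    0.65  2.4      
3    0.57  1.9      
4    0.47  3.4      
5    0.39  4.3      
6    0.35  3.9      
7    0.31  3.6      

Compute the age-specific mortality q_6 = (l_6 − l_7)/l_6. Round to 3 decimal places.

q_6 = (l_6 − l_7) / l_6 = (0.35 − 0.31) / 0.35
     = 0.04 / 0.35 = 0.114286… → 0.114

0.114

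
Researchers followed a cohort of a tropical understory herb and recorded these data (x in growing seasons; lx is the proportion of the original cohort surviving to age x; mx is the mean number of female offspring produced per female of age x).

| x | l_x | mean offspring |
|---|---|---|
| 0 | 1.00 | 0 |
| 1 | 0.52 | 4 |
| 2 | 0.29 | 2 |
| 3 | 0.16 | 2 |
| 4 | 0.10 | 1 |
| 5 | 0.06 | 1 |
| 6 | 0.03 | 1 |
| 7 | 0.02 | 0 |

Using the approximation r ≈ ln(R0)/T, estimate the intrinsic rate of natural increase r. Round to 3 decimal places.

R0 = Σ lx·mx = 0 + 2.08 + 0.58 + 0.32 + 0.1 + 0.06 + 0.03 + 0 = 3.17
Σ x·lx·mx = 5.08; T = 5.08/3.17 = 1.60252…
r ≈ ln(R0)/T = ln(3.17)/1.60252… = 0.71995… → 0.720

0.720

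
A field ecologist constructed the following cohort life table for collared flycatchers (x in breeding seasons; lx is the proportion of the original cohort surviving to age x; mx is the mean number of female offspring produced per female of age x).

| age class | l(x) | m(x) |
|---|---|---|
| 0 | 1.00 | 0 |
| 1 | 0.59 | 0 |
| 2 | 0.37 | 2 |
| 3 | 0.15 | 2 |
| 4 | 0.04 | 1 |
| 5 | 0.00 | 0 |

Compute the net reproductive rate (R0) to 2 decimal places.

1.08

lx·mx by age: 0, 0, 0.74, 0.3, 0.04, 0
R0 = Σ lx·mx = 1.08 → 1.08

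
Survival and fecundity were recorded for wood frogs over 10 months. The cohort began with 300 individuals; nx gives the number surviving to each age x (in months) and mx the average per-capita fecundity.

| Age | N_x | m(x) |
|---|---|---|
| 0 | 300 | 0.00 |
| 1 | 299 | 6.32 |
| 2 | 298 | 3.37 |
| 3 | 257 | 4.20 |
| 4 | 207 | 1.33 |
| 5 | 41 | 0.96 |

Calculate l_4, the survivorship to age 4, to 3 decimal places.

l_4 = n_4/n_0 = 207/300 = 0.69 → 0.690

0.690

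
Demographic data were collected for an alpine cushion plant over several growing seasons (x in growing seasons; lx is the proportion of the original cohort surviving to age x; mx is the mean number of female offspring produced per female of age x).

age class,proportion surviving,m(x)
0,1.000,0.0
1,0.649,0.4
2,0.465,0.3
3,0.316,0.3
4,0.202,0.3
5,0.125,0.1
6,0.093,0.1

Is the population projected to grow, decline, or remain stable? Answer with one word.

declining

R0 = Σ lx·mx = 0 + 0.2596 + 0.1395 + 0.0948 + 0.0606 + 0.0125 + 0.0093 = 0.5763
R0 < 1, so the population is declining.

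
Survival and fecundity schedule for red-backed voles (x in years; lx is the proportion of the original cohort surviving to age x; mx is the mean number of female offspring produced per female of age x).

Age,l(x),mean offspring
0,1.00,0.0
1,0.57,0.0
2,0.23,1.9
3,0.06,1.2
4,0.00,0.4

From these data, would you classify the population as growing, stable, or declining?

declining

R0 = Σ lx·mx = 0 + 0 + 0.437 + 0.072 + 0 = 0.509
R0 < 1, so the population is declining.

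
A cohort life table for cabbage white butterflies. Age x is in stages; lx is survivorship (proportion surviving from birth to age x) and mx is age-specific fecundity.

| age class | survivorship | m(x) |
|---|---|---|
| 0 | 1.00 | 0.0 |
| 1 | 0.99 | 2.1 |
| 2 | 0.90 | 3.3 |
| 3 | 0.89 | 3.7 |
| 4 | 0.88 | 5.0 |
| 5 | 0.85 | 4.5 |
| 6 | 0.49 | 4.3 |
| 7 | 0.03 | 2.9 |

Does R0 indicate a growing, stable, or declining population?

growing

R0 = Σ lx·mx = 0 + 2.079 + 2.97 + 3.293 + 4.4 + 3.825 + 2.107 + 0.087 = 18.761
R0 > 1, so the population is growing.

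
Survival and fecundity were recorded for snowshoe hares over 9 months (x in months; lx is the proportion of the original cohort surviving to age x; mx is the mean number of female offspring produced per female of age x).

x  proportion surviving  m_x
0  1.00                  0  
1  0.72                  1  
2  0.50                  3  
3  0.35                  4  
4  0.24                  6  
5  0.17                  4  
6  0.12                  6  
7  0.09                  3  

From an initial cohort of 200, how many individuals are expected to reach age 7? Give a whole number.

Expected survivors = N0 · l_7 = 200 × 0.09 = 18 → 18

18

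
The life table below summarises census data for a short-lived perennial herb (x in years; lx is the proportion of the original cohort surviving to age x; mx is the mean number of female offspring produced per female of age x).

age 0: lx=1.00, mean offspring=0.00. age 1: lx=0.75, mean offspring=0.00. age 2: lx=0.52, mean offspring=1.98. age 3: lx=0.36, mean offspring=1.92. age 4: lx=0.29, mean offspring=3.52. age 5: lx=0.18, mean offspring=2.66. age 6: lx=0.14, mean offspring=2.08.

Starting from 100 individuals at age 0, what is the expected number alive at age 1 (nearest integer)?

75

Expected survivors = N0 · l_1 = 100 × 0.75 = 75 → 75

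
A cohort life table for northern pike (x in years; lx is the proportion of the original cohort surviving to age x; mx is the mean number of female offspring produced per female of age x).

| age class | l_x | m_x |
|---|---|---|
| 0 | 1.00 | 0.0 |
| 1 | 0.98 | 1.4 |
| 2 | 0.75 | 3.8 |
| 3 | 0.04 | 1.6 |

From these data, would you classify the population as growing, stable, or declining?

growing

R0 = Σ lx·mx = 0 + 1.372 + 2.85 + 0.064 = 4.286
R0 > 1, so the population is growing.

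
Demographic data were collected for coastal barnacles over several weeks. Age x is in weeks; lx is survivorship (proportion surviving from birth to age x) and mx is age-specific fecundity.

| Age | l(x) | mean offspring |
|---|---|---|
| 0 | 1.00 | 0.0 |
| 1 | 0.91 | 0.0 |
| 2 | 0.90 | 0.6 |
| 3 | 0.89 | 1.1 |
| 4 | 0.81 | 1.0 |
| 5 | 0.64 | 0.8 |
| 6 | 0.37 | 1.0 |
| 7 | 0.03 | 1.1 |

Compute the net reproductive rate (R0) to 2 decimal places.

3.24

lx·mx by age: 0, 0, 0.54, 0.979, 0.81, 0.512, 0.37, 0.033
R0 = Σ lx·mx = 3.244 → 3.24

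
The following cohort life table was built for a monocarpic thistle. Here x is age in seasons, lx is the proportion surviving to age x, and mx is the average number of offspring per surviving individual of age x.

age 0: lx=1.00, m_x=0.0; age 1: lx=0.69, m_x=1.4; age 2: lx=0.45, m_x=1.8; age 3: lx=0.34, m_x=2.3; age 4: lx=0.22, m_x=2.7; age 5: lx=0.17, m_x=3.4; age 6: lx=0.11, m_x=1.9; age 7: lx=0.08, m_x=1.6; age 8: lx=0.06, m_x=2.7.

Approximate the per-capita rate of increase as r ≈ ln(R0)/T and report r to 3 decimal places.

0.447

R0 = Σ lx·mx = 0 + 0.966 + 0.81 + 0.782 + 0.594 + 0.578 + 0.209 + 0.128 + 0.162 = 4.229
Σ x·lx·mx = 13.644; T = 13.644/4.229 = 3.22629…
r ≈ ln(R0)/T = ln(4.229)/3.22629… = 0.44694… → 0.447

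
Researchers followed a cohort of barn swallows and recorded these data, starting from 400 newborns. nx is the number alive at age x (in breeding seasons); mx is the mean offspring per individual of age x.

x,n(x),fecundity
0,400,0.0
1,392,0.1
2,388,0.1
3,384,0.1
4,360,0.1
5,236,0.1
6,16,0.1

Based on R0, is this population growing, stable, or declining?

declining

lx = nx/n0 = nx/400: 1, 0.98, 0.97, 0.96, 0.9, 0.59, 0.04
R0 = Σ lx·mx = 0 + 0.098 + 0.097 + 0.096 + 0.09 + 0.059 + 0.004 = 0.444
R0 < 1, so the population is declining.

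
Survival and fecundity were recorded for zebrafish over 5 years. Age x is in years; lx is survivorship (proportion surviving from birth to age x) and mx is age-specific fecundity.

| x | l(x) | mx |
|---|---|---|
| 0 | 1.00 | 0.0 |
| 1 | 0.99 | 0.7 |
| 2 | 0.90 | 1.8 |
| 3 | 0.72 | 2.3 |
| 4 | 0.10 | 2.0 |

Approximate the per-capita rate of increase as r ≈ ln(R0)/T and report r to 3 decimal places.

R0 = Σ lx·mx = 0 + 0.693 + 1.62 + 1.656 + 0.2 = 4.169
Σ x·lx·mx = 9.701; T = 9.701/4.169 = 2.32694…
r ≈ ln(R0)/T = ln(4.169)/2.32694… = 0.61354… → 0.614

0.614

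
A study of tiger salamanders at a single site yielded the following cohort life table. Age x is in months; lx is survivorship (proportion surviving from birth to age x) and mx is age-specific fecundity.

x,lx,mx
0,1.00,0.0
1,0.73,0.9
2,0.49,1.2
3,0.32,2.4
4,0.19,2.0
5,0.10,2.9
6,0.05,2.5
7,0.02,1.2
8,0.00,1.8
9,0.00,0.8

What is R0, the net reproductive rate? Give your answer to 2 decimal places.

2.83

lx·mx by age: 0, 0.657, 0.588, 0.768, 0.38, 0.29, 0.125, 0.024, 0, 0
R0 = Σ lx·mx = 2.832 → 2.83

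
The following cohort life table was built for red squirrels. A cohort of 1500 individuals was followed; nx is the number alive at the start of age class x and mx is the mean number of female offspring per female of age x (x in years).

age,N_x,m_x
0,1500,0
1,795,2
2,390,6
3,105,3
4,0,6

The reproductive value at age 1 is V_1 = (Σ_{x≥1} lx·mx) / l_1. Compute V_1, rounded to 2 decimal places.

lx = nx/n0 = nx/1500: 1, 0.53, 0.26, 0.07, 0
lx·mx for x ≥ 1: 1.06, 1.56, 0.21, 0 → sum = 2.83
V_1 = 2.83 / l_1 = 2.83 / 0.53 = 5.339623… → 5.34

5.34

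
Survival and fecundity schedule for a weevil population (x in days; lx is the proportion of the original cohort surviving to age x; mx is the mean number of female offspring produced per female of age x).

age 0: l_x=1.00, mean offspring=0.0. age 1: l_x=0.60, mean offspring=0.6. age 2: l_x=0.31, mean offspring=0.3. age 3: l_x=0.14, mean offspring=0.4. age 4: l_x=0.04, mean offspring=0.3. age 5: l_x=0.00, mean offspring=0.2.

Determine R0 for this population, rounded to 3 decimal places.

lx·mx by age: 0, 0.36, 0.093, 0.056, 0.012, 0
R0 = Σ lx·mx = 0.521 → 0.521

0.521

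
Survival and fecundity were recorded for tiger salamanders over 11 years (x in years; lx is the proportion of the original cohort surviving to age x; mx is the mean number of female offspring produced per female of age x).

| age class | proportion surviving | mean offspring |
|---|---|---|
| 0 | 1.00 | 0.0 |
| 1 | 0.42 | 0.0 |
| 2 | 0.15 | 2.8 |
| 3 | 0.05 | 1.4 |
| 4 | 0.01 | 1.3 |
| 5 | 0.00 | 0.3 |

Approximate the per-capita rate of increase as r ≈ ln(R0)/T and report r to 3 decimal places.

R0 = Σ lx·mx = 0 + 0 + 0.42 + 0.07 + 0.013 + 0 = 0.503
Σ x·lx·mx = 1.102; T = 1.102/0.503 = 2.19085…
r ≈ ln(R0)/T = ln(0.503)/2.19085… = -0.31365… → -0.314

-0.314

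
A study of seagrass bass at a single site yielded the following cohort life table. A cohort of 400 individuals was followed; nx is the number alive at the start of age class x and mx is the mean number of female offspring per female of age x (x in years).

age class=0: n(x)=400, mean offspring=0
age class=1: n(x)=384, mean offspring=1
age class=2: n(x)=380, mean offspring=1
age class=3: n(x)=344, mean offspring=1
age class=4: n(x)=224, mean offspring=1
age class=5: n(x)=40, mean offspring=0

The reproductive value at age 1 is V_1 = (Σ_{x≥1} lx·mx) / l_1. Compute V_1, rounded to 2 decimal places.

3.47

lx = nx/n0 = nx/400: 1, 0.96, 0.95, 0.86, 0.56, 0.1
lx·mx for x ≥ 1: 0.96, 0.95, 0.86, 0.56, 0 → sum = 3.33
V_1 = 3.33 / l_1 = 3.33 / 0.96 = 3.46875 → 3.47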